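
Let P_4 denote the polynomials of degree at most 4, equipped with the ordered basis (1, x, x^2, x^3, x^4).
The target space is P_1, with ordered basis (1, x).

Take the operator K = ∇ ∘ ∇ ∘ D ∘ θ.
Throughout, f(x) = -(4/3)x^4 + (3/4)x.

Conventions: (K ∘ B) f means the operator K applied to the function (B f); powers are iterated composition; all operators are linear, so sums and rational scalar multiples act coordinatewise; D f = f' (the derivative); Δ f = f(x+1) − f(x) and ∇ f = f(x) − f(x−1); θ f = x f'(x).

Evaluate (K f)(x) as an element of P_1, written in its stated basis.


the result is g(x) = -128x + 128

θ f = -(16/3)x^4 + (3/4)x
D θ f = -(64/3)x^3 + 3/4
∇ D θ f = -64x^2 + 64x - 64/3
∇ (∇ ∘ D) θ f = -128x + 128


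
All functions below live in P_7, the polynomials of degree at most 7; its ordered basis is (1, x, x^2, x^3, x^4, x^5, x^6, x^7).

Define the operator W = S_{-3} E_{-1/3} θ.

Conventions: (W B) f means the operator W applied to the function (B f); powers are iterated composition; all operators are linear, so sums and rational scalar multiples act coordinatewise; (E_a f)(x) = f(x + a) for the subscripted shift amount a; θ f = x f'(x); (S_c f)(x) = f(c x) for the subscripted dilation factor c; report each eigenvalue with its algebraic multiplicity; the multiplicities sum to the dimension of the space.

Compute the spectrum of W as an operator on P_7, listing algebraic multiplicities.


λ = -15309 (multiplicity 1), λ = -1215 (multiplicity 1), λ = -81 (multiplicity 1), λ = -3 (multiplicity 1), λ = 0 (multiplicity 1), λ = 18 (multiplicity 1), λ = 324 (multiplicity 1), λ = 4374 (multiplicity 1)

image of 1: 0
image of x: -3x - 1/3
image of x^2: 18x^2 + 4x + 2/9
image of x^3: -81x^3 - 27x^2 - 3x - 1/9
image of x^4: 324x^4 + 144x^3 + 24x^2 + (16/9)x + 4/81
image of x^5: -1215x^5 - 675x^4 - 150x^3 - (50/3)x^2 - (25/27)x - 5/243
image of x^6: 4374x^6 + 2916x^5 + 810x^4 + 120x^3 + 10x^2 + (4/9)x + 2/243
image of x^7: -15309x^7 - 11907x^6 - 3969x^5 - 735x^4 - (245/3)x^3 - (49/9)x^2 - (49/243)x - 7/2187
the matrix is upper triangular; its diagonal is (0, -3, 18, -81, 324, -1215, 4374, -15309)
for a triangular matrix the eigenvalues are the diagonal entries, with algebraic multiplicity their repetition count


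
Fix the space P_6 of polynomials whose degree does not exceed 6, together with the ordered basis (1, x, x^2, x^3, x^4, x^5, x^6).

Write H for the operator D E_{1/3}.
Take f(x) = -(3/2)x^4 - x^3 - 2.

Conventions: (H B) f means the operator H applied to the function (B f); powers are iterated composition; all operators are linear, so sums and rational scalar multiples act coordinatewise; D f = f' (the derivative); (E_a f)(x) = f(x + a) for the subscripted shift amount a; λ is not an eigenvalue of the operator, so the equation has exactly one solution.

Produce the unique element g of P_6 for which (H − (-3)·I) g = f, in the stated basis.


the result is g(x) = -(1/2)x^4 + (1/3)x^3 + (1/3)x^2 - (2/9)x - 55/81

write g with unknown coordinates in the stated basis and equate coefficients in (H − (-3)·I) g = f
solving from the highest basis element down gives g = -(1/2)x^4 + (1/3)x^3 + (1/3)x^2 - (2/9)x - 55/81
check: H g = -2x^3 - x^2 + (2/3)x + 1/27
so H g − (-3)·g = -(3/2)x^4 - x^3 - 2 = f ✓


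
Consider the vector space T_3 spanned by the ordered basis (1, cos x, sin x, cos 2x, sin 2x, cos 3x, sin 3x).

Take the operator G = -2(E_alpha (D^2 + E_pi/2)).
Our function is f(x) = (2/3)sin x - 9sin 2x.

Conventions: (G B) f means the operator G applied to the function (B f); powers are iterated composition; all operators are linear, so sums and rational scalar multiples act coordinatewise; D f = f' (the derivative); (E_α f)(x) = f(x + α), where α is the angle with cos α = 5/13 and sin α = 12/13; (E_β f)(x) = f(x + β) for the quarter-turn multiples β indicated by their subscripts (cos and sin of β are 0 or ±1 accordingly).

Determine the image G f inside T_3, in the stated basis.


D f = (2/3)cos x - 18cos 2x
D D f = -(2/3)sin x + 36sin 2x
E_pi/2 f = (2/3)cos x + 9sin 2x
(D^2 + E_pi/2) f = (2/3)cos x - (2/3)sin x + 45sin 2x
E_alpha (D^2 + E_pi/2) f = -(14/39)cos x - (34/39)sin x + (5400/169)cos 2x - (5355/169)sin 2x
(-2(E_alpha (D^2 + E_pi/2))) f = (28/39)cos x + (68/39)sin x - (10800/169)cos 2x + (10710/169)sin 2x

the image equals g(x) = (28/39)cos x + (68/39)sin x - (10800/169)cos 2x + (10710/169)sin 2x


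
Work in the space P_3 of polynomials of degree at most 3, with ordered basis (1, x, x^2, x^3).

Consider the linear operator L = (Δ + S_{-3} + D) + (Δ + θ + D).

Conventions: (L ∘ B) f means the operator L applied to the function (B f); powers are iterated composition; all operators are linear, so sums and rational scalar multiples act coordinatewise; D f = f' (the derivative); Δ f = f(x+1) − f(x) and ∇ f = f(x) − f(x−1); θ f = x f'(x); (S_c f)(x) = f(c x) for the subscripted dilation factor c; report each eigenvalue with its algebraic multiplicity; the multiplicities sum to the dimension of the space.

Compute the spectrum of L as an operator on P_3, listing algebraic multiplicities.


image of 1: 1
image of x: -2x + 4
image of x^2: 11x^2 + 8x + 2
image of x^3: -24x^3 + 12x^2 + 6x + 2
the matrix is upper triangular; its diagonal is (1, -2, 11, -24)
for a triangular matrix the eigenvalues are the diagonal entries, with algebraic multiplicity their repetition count

λ = -24 (multiplicity 1), λ = -2 (multiplicity 1), λ = 1 (multiplicity 1), λ = 11 (multiplicity 1)


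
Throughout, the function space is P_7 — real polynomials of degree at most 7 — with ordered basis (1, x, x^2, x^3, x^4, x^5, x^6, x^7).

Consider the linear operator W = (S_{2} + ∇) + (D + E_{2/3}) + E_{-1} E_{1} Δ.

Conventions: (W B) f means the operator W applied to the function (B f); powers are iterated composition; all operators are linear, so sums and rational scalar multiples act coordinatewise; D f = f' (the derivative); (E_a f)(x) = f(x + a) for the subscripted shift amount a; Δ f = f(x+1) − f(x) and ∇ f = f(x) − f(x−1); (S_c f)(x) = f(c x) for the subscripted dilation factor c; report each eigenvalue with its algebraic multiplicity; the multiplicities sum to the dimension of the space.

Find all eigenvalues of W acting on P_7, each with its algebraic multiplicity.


image of 1: 2
image of x: 3x + 11/3
image of x^2: 5x^2 + (22/3)x + 4/9
image of x^3: 9x^3 + 11x^2 + (4/3)x + 62/27
image of x^4: 17x^4 + (44/3)x^3 + (8/3)x^2 + (248/27)x + 16/81
image of x^5: 33x^5 + (55/3)x^4 + (40/9)x^3 + (620/27)x^2 + (80/81)x + 518/243
image of x^6: 65x^6 + 22x^5 + (20/3)x^4 + (1240/27)x^3 + (80/27)x^2 + (1036/81)x + 64/729
image of x^7: 129x^7 + (77/3)x^6 + (28/3)x^5 + (2170/27)x^4 + (560/81)x^3 + (3626/81)x^2 + (448/729)x + 4502/2187
the matrix is upper triangular; its diagonal is (2, 3, 5, 9, 17, 33, 65, 129)
for a triangular matrix the eigenvalues are the diagonal entries, with algebraic multiplicity their repetition count

λ = 2 (multiplicity 1), λ = 3 (multiplicity 1), λ = 5 (multiplicity 1), λ = 9 (multiplicity 1), λ = 17 (multiplicity 1), λ = 33 (multiplicity 1), λ = 65 (multiplicity 1), λ = 129 (multiplicity 1)


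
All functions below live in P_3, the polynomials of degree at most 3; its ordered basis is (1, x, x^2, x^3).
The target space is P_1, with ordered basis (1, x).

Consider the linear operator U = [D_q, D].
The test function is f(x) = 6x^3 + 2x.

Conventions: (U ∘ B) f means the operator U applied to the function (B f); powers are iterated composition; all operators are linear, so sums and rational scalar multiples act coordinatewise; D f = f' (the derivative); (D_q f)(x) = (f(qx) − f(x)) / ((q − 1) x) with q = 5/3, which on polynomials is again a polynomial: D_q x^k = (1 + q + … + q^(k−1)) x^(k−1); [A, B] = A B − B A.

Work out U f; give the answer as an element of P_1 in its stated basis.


the image equals g(x) = -(52/3)x

D f = 18x^2 + 2
D_q D f = 48x
D_q f = (98/3)x^2 + 2
D D_q f = (196/3)x
[D_q, D] f = -(52/3)x


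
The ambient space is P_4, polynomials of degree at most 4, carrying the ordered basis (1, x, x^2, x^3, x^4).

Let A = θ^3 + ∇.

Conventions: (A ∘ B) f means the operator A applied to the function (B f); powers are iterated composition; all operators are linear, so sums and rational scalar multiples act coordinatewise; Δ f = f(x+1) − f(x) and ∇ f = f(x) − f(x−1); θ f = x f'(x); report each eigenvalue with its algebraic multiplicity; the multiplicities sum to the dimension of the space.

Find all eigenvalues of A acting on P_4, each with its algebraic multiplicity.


λ = 0 (multiplicity 1), λ = 1 (multiplicity 1), λ = 8 (multiplicity 1), λ = 27 (multiplicity 1), λ = 64 (multiplicity 1)

image of 1: 0
image of x: x + 1
image of x^2: 8x^2 + 2x - 1
image of x^3: 27x^3 + 3x^2 - 3x + 1
image of x^4: 64x^4 + 4x^3 - 6x^2 + 4x - 1
the matrix is upper triangular; its diagonal is (0, 1, 8, 27, 64)
for a triangular matrix the eigenvalues are the diagonal entries, with algebraic multiplicity their repetition count


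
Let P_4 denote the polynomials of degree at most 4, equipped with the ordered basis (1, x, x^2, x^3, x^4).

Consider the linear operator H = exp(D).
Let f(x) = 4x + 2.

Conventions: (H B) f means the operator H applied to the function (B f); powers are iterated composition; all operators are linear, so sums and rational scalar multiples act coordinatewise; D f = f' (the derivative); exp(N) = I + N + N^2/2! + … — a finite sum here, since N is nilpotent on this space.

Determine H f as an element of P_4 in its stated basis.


order-1 term: 4
the series for exp(D) f terminates at order 1
exp(D) f = 4x + 6

the result is g(x) = 4x + 6


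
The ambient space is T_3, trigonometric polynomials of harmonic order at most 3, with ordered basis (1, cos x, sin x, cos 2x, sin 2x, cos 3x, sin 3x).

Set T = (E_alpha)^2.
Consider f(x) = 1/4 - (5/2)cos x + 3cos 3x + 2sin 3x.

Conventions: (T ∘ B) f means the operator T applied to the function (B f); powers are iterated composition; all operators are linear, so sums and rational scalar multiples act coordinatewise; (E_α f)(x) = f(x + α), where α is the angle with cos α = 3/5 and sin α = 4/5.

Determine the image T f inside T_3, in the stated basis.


E_alpha f = 1/4 - (3/2)cos x + 2sin x - (263/125)cos 3x - (366/125)sin 3x
E_alpha E_alpha f = 1/4 + (7/10)cos x + (12/5)sin x + (14667/15625)cos 3x + (54394/15625)sin 3x

g(x) = 1/4 + (7/10)cos x + (12/5)sin x + (14667/15625)cos 3x + (54394/15625)sin 3x


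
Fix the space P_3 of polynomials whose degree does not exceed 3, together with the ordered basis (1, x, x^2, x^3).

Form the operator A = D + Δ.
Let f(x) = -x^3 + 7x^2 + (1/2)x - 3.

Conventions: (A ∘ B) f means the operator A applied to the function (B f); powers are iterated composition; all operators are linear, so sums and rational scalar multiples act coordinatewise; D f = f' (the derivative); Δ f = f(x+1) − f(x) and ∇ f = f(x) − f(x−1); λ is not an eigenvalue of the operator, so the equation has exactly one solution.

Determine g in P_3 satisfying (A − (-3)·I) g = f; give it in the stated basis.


the result is g(x) = -(1/3)x^3 + 3x^2 - (7/2)x + 4/9

write g with unknown coordinates in the stated basis and equate coefficients in (A − (-3)·I) g = f
solving from the highest basis element down gives g = -(1/3)x^3 + 3x^2 - (7/2)x + 4/9
check: A g = -2x^2 + 11x - 13/3
so A g − (-3)·g = -x^3 + 7x^2 + (1/2)x - 3 = f ✓


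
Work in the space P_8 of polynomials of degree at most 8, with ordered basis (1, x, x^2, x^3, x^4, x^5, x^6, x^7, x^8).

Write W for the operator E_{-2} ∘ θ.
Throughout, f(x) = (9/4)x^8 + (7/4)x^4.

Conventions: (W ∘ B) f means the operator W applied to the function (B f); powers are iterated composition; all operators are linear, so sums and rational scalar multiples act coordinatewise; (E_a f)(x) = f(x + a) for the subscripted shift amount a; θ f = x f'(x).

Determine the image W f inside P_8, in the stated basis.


θ f = 18x^8 + 7x^4
E_{-2} θ f = 18x^8 - 288x^7 + 2016x^6 - 8064x^5 + 20167x^4 - 32312x^3 + 32424x^2 - 18656x + 4720

g(x) = 18x^8 - 288x^7 + 2016x^6 - 8064x^5 + 20167x^4 - 32312x^3 + 32424x^2 - 18656x + 4720


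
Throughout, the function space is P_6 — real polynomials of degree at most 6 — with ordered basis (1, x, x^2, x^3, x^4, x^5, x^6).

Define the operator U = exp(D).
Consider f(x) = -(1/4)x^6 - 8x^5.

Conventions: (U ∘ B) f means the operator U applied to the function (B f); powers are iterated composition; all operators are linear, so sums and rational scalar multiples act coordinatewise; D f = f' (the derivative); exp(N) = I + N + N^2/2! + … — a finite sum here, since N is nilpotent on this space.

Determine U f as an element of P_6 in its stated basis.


the image equals g(x) = -(1/4)x^6 - (19/2)x^5 - (175/4)x^4 - 85x^3 - (335/4)x^2 - (83/2)x - 33/4

order-1 term: -(3/2)x^5 - 40x^4
order-2 term: -(15/4)x^4 - 80x^3
order-3 term: -5x^3 - 80x^2
order-4 term: -(15/4)x^2 - 40x
order-5 term: -(3/2)x - 8
order-6 term: -1/4
the series for exp(D) f terminates at order 6
exp(D) f = -(1/4)x^6 - (19/2)x^5 - (175/4)x^4 - 85x^3 - (335/4)x^2 - (83/2)x - 33/4


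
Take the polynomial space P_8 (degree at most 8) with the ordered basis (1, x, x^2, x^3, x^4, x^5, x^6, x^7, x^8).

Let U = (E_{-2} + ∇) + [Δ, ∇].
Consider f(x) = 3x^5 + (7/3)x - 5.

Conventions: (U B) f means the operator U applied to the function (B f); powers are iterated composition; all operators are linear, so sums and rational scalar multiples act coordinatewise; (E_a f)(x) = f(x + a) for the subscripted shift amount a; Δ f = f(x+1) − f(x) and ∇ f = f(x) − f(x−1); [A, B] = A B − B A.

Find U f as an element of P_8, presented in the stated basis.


g(x) = 3x^5 - 15x^4 + 90x^3 - 210x^2 + (682/3)x - 301/3

E_{-2} f = 3x^5 - 30x^4 + 120x^3 - 240x^2 + (727/3)x - 317/3
∇ f = 15x^4 - 30x^3 + 30x^2 - 15x + 16/3
(E_{-2} + ∇) f = 3x^5 - 15x^4 + 90x^3 - 210x^2 + (682/3)x - 301/3
∇ f = 15x^4 - 30x^3 + 30x^2 - 15x + 16/3
Δ ∇ f = 60x^3 + 30x
Δ f = 15x^4 + 30x^3 + 30x^2 + 15x + 16/3
∇ Δ f = 60x^3 + 30x
[Δ, ∇] f = 0
((E_{-2} + ∇) + [Δ, ∇]) f = 3x^5 - 15x^4 + 90x^3 - 210x^2 + (682/3)x - 301/3


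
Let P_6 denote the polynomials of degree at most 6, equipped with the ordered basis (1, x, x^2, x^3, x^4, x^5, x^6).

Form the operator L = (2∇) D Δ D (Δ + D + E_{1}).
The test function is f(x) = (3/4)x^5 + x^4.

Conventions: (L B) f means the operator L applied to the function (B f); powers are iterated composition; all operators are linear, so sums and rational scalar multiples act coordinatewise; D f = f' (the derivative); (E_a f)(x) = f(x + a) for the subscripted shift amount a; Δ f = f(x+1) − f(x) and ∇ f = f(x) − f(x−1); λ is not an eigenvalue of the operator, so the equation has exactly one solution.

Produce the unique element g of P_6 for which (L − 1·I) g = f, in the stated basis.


write g with unknown coordinates in the stated basis and equate coefficients in (L − 1·I) g = f
solving from the highest basis element down gives g = -(3/4)x^5 - x^4 - 180x - 588
check: L g = -180x - 588
so L g − 1·g = (3/4)x^5 + x^4 = f ✓

the image equals g(x) = -(3/4)x^5 - x^4 - 180x - 588


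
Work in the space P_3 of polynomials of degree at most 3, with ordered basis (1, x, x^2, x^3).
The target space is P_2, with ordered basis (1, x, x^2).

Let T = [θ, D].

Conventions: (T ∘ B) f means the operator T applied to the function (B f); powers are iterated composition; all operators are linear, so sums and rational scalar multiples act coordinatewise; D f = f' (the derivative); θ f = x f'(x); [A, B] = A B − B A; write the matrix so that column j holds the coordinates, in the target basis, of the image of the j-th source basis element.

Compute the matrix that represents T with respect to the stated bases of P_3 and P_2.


image of 1: 0
image of x: -1
image of x^2: -2x
image of x^3: -3x^2
each image's coordinates form column j of the matrix

the matrix is [[0, -1, 0, 0]; [0, 0, -2, 0]; [0, 0, 0, -3]] (rows listed top to bottom)


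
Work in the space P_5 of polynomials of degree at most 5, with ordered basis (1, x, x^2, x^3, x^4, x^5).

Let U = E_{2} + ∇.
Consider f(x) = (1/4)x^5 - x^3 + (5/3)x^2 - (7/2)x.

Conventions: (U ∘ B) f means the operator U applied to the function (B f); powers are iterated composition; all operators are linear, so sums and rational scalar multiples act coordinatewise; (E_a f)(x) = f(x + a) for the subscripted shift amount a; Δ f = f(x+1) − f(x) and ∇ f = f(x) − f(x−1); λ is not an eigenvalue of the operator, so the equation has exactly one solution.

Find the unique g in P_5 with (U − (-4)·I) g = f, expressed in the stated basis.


write g with unknown coordinates in the stated basis and equate coefficients in (U − (-4)·I) g = f
solving from the highest basis element down gives g = (1/20)x^5 - (3/20)x^4 - (7/50)x^3 + (169/750)x^2 - (971/2500)x + 5873/12500
check: U g = (1/20)x^5 + (3/5)x^4 - (11/25)x^3 + (287/375)x^2 - (2433/1250)x - 5873/3125
so U g − (-4)·g = (1/4)x^5 - x^3 + (5/3)x^2 - (7/2)x = f ✓

the result is g(x) = (1/20)x^5 - (3/20)x^4 - (7/50)x^3 + (169/750)x^2 - (971/2500)x + 5873/12500


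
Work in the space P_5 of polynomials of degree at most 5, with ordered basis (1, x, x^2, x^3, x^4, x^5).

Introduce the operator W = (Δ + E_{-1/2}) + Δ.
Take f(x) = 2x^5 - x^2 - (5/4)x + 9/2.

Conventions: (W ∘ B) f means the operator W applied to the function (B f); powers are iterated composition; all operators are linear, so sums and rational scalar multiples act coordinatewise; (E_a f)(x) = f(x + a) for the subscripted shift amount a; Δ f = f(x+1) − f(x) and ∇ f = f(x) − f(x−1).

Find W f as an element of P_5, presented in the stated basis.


the image equals g(x) = 2x^5 + 15x^4 + 45x^3 + (73/2)x^2 + (131/8)x + 69/16

Δ f = 10x^4 + 20x^3 + 20x^2 + 8x - 1/4
E_{-1/2} f = 2x^5 - 5x^4 + 5x^3 - (7/2)x^2 + (3/8)x + 77/16
(Δ + E_{-1/2}) f = 2x^5 + 5x^4 + 25x^3 + (33/2)x^2 + (67/8)x + 73/16
Δ f = 10x^4 + 20x^3 + 20x^2 + 8x - 1/4
((Δ + E_{-1/2}) + Δ) f = 2x^5 + 15x^4 + 45x^3 + (73/2)x^2 + (131/8)x + 69/16


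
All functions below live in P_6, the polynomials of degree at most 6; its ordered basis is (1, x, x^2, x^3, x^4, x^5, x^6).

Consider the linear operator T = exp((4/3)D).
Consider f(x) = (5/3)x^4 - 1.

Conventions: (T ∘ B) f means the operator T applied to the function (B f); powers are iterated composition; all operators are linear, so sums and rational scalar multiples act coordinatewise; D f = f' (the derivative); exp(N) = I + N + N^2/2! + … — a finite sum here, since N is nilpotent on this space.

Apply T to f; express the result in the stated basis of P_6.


order-1 term: (80/9)x^3
order-2 term: (160/9)x^2
order-3 term: (1280/81)x
order-4 term: 1280/243
the series for exp((4/3)D) f terminates at order 4
exp((4/3)D) f = (5/3)x^4 + (80/9)x^3 + (160/9)x^2 + (1280/81)x + 1037/243

g(x) = (5/3)x^4 + (80/9)x^3 + (160/9)x^2 + (1280/81)x + 1037/243


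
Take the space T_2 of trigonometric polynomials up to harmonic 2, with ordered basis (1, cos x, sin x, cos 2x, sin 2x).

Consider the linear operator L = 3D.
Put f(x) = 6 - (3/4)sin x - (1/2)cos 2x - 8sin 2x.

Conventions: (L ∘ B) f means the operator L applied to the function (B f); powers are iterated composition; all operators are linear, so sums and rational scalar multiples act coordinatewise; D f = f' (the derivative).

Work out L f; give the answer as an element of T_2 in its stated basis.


D f = -(3/4)cos x - 16cos 2x + sin 2x
(3D) f = -(9/4)cos x - 48cos 2x + 3sin 2x

g(x) = -(9/4)cos x - 48cos 2x + 3sin 2x


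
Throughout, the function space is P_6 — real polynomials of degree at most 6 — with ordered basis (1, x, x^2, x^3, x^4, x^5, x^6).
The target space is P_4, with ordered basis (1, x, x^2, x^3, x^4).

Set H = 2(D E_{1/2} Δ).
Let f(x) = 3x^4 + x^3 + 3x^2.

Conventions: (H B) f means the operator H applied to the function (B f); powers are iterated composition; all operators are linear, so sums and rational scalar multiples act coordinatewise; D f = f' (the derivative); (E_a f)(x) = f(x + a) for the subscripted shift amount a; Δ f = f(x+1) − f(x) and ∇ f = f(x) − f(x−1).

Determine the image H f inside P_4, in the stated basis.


Δ f = 12x^3 + 21x^2 + 21x + 7
E_{1/2} Δ f = 12x^3 + 39x^2 + 51x + 97/4
D E_{1/2} Δ f = 36x^2 + 78x + 51
(2(D E_{1/2} Δ)) f = 72x^2 + 156x + 102

g(x) = 72x^2 + 156x + 102


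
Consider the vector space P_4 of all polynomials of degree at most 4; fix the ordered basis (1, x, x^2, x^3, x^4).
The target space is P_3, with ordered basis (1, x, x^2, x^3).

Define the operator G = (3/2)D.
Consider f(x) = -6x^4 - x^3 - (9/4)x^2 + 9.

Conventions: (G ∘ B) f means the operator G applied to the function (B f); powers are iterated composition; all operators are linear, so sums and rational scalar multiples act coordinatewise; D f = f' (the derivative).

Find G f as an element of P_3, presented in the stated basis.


D f = -24x^3 - 3x^2 - (9/2)x
((3/2)D) f = -36x^3 - (9/2)x^2 - (27/4)x

the result is g(x) = -36x^3 - (9/2)x^2 - (27/4)x


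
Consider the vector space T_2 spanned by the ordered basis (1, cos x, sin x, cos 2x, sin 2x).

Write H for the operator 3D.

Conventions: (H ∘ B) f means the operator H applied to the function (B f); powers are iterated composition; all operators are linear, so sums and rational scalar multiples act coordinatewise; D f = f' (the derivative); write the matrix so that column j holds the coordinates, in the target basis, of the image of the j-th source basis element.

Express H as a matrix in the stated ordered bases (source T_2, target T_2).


the matrix is [[0, 0, 0, 0, 0]; [0, 0, 3, 0, 0]; [0, -3, 0, 0, 0]; [0, 0, 0, 0, 6]; [0, 0, 0, -6, 0]] (rows listed top to bottom)

image of 1: 0
image of cos x: -3sin x
image of sin x: 3cos x
image of cos 2x: -6sin 2x
image of sin 2x: 6cos 2x
each image's coordinates form column j of the matrix


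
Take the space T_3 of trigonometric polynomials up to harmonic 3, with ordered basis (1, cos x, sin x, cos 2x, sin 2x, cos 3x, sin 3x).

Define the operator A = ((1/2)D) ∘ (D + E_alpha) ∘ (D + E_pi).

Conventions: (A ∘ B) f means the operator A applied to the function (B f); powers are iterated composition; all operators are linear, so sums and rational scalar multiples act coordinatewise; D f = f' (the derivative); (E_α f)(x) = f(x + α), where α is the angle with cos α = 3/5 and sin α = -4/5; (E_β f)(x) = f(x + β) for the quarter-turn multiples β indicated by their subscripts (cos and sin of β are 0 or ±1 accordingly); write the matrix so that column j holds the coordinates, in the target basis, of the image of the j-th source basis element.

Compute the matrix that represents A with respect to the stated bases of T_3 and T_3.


image of 1: 0
image of cos x: -(1/5)cos x + (2/5)sin x
image of sin x: -(2/5)cos x - (1/5)sin x
image of cos 2x: -(12/25)cos 2x + (59/25)sin 2x
image of sin 2x: -(59/25)cos 2x - (12/25)sin 2x
image of cos 3x: (1023/125)cos 3x + (1314/125)sin 3x
image of sin 3x: -(1314/125)cos 3x + (1023/125)sin 3x
each image's coordinates form column j of the matrix

the matrix is [[0, 0, 0, 0, 0, 0, 0]; [0, -1/5, -2/5, 0, 0, 0, 0]; [0, 2/5, -1/5, 0, 0, 0, 0]; [0, 0, 0, -12/25, -59/25, 0, 0]; [0, 0, 0, 59/25, -12/25, 0, 0]; [0, 0, 0, 0, 0, 1023/125, -1314/125]; [0, 0, 0, 0, 0, 1314/125, 1023/125]] (rows listed top to bottom)


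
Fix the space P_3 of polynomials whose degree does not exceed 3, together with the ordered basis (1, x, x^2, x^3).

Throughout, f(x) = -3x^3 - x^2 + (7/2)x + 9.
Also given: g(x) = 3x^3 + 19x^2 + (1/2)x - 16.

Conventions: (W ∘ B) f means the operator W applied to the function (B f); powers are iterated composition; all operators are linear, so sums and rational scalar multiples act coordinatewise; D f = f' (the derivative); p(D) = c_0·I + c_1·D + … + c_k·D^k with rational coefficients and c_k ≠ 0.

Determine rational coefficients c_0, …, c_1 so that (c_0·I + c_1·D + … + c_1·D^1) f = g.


c_0 = -1, c_1 = -2

D^0 f = -3x^3 - x^2 + (7/2)x + 9
D^1 f = -9x^2 - 2x + 7/2
matching coefficients of g against c_0 f + c_1 Df + … from the top degree down determines the c_i
solution: c_0 = -1, c_1 = -2


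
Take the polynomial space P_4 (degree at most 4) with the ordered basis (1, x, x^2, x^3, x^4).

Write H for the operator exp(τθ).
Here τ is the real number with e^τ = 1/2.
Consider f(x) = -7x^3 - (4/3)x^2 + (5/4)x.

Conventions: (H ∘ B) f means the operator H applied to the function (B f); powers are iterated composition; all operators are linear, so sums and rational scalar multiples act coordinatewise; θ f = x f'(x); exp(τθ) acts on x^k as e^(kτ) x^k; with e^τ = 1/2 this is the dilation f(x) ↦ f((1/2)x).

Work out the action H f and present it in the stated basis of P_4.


g(x) = -(7/8)x^3 - (1/3)x^2 + (5/8)x

exp(τθ) x^k = e^(kτ) x^k; with e^τ = 1/2 this sends x^k to (1/2)^k x^k
x ↦ 1/2 x
x^2 ↦ 1/4 x^2
x^3 ↦ 1/8 x^3
applying this coordinatewise to f: exp(τθ) f = -(7/8)x^3 - (1/3)x^2 + (5/8)x


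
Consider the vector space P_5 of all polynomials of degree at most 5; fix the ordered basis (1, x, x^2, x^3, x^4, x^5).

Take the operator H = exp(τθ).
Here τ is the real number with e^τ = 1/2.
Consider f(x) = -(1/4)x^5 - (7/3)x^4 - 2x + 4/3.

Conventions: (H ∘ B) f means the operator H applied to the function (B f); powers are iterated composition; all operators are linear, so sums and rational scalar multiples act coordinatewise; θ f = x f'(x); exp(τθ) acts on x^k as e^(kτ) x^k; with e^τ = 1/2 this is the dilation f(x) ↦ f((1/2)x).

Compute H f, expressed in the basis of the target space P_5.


g(x) = -(1/128)x^5 - (7/48)x^4 - x + 4/3

exp(τθ) x^k = e^(kτ) x^k; with e^τ = 1/2 this sends x^k to (1/2)^k x^k
x ↦ 1/2 x
x^4 ↦ 1/16 x^4
x^5 ↦ 1/32 x^5
applying this coordinatewise to f: exp(τθ) f = -(1/128)x^5 - (7/48)x^4 - x + 4/3


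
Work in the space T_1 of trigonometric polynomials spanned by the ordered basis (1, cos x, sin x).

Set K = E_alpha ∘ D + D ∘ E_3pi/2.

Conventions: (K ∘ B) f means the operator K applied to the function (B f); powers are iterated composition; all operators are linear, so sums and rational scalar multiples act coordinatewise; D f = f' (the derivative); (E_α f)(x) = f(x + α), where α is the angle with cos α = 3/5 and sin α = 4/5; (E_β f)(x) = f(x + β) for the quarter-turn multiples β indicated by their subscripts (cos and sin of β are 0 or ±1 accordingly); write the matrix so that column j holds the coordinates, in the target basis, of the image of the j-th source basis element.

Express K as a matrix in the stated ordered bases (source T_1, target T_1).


image of 1: 0
image of cos x: (1/5)cos x - (3/5)sin x
image of sin x: (3/5)cos x + (1/5)sin x
each image's coordinates form column j of the matrix

the matrix is [[0, 0, 0]; [0, 1/5, 3/5]; [0, -3/5, 1/5]] (rows listed top to bottom)


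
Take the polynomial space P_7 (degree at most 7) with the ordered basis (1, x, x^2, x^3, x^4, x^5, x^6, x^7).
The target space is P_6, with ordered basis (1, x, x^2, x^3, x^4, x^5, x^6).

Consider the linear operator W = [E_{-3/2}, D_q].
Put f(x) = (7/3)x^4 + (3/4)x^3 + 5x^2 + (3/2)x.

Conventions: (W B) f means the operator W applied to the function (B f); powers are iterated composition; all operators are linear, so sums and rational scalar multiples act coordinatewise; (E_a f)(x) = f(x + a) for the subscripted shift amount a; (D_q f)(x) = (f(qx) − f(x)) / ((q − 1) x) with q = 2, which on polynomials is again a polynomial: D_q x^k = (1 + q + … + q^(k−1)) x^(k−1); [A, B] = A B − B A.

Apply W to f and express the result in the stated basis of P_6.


g(x) = -(119/2)x^2 + (1089/8)x - 699/8

D_q f = 35x^3 + (21/4)x^2 + 15x + 3/2
E_{-3/2} D_q f = 35x^3 - (609/4)x^2 + (471/2)x - 2037/16
E_{-3/2} f = (7/3)x^4 - (53/4)x^3 + (265/8)x^2 - (639/16)x + 585/32
D_q E_{-3/2} f = 35x^3 - (371/4)x^2 + (795/8)x - 639/16
[E_{-3/2}, D_q] f = -(119/2)x^2 + (1089/8)x - 699/8


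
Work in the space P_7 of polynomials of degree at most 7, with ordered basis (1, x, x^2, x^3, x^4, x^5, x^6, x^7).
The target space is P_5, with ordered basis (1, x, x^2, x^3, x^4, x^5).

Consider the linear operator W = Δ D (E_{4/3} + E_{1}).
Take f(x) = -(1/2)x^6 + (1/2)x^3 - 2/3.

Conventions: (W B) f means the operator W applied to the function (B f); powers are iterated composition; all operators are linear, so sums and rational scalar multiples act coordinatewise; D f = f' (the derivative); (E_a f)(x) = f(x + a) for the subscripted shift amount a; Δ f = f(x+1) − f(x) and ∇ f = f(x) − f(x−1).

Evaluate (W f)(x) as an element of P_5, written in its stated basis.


g(x) = -30x^4 - 200x^3 - 520x^2 - (5546/9)x - 7502/27

E_{4/3} f = -(1/2)x^6 - 4x^5 - (40/3)x^4 - (1253/54)x^3 - (586/27)x^2 - (808/81)x - 1670/729
E_{1} f = -(1/2)x^6 - 3x^5 - (15/2)x^4 - (19/2)x^3 - 6x^2 - (3/2)x - 2/3
(E_{4/3} + E_{1}) f = -x^6 - 7x^5 - (125/6)x^4 - (883/27)x^3 - (748/27)x^2 - (1859/162)x - 2156/729
D (E_{4/3} + E_{1}) f = -6x^5 - 35x^4 - (250/3)x^3 - (883/9)x^2 - (1496/27)x - 1859/162
Δ D (E_{4/3} + E_{1}) f = -30x^4 - 200x^3 - 520x^2 - (5546/9)x - 7502/27


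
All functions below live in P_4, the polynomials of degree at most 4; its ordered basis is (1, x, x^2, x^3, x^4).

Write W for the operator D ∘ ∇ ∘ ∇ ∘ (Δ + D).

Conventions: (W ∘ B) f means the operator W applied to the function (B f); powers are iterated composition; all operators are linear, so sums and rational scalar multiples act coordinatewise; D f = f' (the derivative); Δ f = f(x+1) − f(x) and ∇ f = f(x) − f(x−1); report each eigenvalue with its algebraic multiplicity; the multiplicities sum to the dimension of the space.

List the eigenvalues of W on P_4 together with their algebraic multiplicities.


λ = 0 (multiplicity 5)

image of 1: 0
image of x: 0
image of x^2: 0
image of x^3: 0
image of x^4: 48
the matrix is upper triangular; its diagonal is (0, 0, 0, 0, 0)
for a triangular matrix the eigenvalues are the diagonal entries, with algebraic multiplicity their repetition count


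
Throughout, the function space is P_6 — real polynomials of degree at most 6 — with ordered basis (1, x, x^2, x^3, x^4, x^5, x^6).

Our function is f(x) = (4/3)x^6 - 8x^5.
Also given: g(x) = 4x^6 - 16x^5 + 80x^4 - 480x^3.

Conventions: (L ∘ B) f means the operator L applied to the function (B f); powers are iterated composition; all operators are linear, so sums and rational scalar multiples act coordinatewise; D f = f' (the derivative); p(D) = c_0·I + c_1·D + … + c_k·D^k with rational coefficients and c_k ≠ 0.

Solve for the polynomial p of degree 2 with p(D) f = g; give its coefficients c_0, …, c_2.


D^0 f = (4/3)x^6 - 8x^5
D^1 f = 8x^5 - 40x^4
D^2 f = 40x^4 - 160x^3
matching coefficients of g against c_0 f + c_1 Df + … from the top degree down determines the c_i
solution: c_0 = 3, c_1 = 1, c_2 = 3

c_0 = 3, c_1 = 1, c_2 = 3


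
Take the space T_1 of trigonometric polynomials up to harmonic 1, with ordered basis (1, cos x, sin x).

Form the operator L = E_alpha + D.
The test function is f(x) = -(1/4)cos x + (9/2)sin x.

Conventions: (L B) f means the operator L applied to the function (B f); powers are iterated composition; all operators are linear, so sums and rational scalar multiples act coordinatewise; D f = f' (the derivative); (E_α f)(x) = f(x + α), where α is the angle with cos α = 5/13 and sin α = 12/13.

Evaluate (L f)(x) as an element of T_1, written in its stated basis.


the result is g(x) = (445/52)cos x + (115/52)sin x

E_alpha f = (211/52)cos x + (51/26)sin x
D f = (9/2)cos x + (1/4)sin x
(E_alpha + D) f = (445/52)cos x + (115/52)sin x


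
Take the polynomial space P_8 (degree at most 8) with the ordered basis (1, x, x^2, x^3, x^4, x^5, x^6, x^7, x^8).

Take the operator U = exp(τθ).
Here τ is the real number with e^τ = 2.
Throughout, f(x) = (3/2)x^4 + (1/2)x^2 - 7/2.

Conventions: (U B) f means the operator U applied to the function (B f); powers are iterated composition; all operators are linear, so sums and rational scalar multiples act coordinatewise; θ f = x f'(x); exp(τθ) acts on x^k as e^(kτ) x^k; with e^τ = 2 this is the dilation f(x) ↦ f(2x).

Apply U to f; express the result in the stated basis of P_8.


exp(τθ) x^k = e^(kτ) x^k; with e^τ = 2 this sends x^k to 2^k x^k
x^2 ↦ 4 x^2
x^4 ↦ 16 x^4
applying this coordinatewise to f: exp(τθ) f = 24x^4 + 2x^2 - 7/2

the result is g(x) = 24x^4 + 2x^2 - 7/2


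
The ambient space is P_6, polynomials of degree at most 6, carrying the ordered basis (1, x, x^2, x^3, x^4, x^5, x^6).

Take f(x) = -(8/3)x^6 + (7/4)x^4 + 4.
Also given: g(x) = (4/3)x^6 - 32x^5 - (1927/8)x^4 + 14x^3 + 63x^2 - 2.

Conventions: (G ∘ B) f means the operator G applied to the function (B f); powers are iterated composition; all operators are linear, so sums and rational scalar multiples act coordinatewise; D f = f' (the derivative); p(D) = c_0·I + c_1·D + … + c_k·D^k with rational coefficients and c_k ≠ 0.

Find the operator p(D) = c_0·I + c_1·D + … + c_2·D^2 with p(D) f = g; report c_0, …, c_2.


c_0 = -1/2, c_1 = 2, c_2 = 3

D^0 f = -(8/3)x^6 + (7/4)x^4 + 4
D^1 f = -16x^5 + 7x^3
D^2 f = -80x^4 + 21x^2
matching coefficients of g against c_0 f + c_1 Df + … from the top degree down determines the c_i
solution: c_0 = -1/2, c_1 = 2, c_2 = 3


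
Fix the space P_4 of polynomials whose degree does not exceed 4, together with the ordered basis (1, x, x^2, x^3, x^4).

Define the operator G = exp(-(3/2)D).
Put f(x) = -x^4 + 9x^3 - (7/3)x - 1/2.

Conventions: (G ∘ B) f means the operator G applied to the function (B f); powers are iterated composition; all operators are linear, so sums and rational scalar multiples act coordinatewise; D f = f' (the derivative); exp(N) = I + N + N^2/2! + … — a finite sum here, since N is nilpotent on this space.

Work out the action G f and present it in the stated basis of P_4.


order-1 term: 6x^3 - (81/2)x^2 + 7/2
order-2 term: -(27/2)x^2 + (243/4)x
order-3 term: (27/2)x - 243/8
order-4 term: -81/16
the series for exp(-(3/2)D) f terminates at order 4
exp(-(3/2)D) f = -x^4 + 15x^3 - 54x^2 + (863/12)x - 519/16

g(x) = -x^4 + 15x^3 - 54x^2 + (863/12)x - 519/16


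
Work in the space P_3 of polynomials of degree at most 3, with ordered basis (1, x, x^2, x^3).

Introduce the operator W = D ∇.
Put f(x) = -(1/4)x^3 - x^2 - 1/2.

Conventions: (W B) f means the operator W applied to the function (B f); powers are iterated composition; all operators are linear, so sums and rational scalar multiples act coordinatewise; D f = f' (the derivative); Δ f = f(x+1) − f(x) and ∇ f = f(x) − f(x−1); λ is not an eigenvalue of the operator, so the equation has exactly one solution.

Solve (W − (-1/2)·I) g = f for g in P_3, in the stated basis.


write g with unknown coordinates in the stated basis and equate coefficients in (W − (-1/2)·I) g = f
solving from the highest basis element down gives g = -(1/2)x^3 - 2x^2 + 6x + 4
check: W g = -3x - 5/2
so W g − (-1/2)·g = -(1/4)x^3 - x^2 - 1/2 = f ✓

the result is g(x) = -(1/2)x^3 - 2x^2 + 6x + 4


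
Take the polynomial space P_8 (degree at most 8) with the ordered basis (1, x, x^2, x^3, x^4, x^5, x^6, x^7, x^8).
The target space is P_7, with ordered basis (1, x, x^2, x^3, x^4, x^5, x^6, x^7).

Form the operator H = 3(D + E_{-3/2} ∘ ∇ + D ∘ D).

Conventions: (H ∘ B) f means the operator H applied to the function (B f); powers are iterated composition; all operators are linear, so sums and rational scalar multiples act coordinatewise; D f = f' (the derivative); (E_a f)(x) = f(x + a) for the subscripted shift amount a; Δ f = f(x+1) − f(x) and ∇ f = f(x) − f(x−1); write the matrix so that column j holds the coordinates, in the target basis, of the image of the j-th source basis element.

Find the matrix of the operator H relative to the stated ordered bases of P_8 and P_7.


image of 1: 0
image of x: 6
image of x^2: 12x - 6
image of x^3: 18x^2 - 18x + 147/4
image of x^4: 24x^3 - 36x^2 + 147x - 102
image of x^5: 30x^4 - 60x^3 + (735/2)x^2 - 510x + 4323/16
image of x^6: 36x^5 - 90x^4 + 735x^3 - 1530x^2 + (12969/8)x - 2793/4
image of x^7: 42x^6 - 126x^5 + (5145/4)x^4 - 3570x^3 + (90783/16)x^2 - (19551/4)x + 113907/64
image of x^8: 48x^7 - 168x^6 + 2058x^5 - 7140x^4 + (30261/2)x^3 - 19551x^2 + (113907/8)x - 18003/4
each image's coordinates form column j of the matrix

the matrix is [[0, 6, -6, 147/4, -102, 4323/16, -2793/4, 113907/64, -18003/4]; [0, 0, 12, -18, 147, -510, 12969/8, -19551/4, 113907/8]; [0, 0, 0, 18, -36, 735/2, -1530, 90783/16, -19551]; [0, 0, 0, 0, 24, -60, 735, -3570, 30261/2]; [0, 0, 0, 0, 0, 30, -90, 5145/4, -7140]; [0, 0, 0, 0, 0, 0, 36, -126, 2058]; [0, 0, 0, 0, 0, 0, 0, 42, -168]; [0, 0, 0, 0, 0, 0, 0, 0, 48]] (rows listed top to bottom)


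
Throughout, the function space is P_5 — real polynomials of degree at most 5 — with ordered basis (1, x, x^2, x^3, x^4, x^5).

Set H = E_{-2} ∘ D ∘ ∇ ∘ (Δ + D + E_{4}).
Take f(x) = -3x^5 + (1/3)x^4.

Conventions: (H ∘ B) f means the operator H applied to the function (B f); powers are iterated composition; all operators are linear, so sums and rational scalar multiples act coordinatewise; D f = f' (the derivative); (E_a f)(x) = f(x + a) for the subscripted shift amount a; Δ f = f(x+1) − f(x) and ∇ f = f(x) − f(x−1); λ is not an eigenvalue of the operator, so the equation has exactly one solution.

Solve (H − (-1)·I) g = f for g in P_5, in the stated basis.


write g with unknown coordinates in the stated basis and equate coefficients in (H − (-1)·I) g = f
solving from the highest basis element down gives g = -3x^5 + (1/3)x^4 + 60x^3 + 626x^2 - 1588x - 1111/3
check: H g = -60x^3 - 626x^2 + 1588x + 1111/3
so H g − (-1)·g = -3x^5 + (1/3)x^4 = f ✓

the result is g(x) = -3x^5 + (1/3)x^4 + 60x^3 + 626x^2 - 1588x - 1111/3


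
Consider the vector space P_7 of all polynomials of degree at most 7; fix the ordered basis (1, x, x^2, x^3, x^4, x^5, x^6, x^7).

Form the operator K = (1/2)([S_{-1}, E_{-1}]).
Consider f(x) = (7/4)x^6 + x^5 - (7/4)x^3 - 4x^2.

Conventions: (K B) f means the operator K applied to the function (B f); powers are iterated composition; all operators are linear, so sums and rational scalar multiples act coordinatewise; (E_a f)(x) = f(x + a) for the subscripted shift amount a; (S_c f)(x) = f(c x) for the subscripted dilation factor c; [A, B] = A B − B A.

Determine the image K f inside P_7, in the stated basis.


the image equals g(x) = (21/2)x^5 - 5x^4 + 35x^3 - (19/4)x^2 + (5/2)x + 3/4

E_{-1} f = (7/4)x^6 - (19/2)x^5 + (85/4)x^4 - (107/4)x^3 + (35/2)x^2 - (11/4)x - 3/2
S_{-1} E_{-1} f = (7/4)x^6 + (19/2)x^5 + (85/4)x^4 + (107/4)x^3 + (35/2)x^2 + (11/4)x - 3/2
S_{-1} f = (7/4)x^6 - x^5 + (7/4)x^3 - 4x^2
E_{-1} S_{-1} f = (7/4)x^6 - (23/2)x^5 + (125/4)x^4 - (173/4)x^3 + 27x^2 - (9/4)x - 3
[S_{-1}, E_{-1}] f = 21x^5 - 10x^4 + 70x^3 - (19/2)x^2 + 5x + 3/2
((1/2)([S_{-1}, E_{-1}])) f = (21/2)x^5 - 5x^4 + 35x^3 - (19/4)x^2 + (5/2)x + 3/4


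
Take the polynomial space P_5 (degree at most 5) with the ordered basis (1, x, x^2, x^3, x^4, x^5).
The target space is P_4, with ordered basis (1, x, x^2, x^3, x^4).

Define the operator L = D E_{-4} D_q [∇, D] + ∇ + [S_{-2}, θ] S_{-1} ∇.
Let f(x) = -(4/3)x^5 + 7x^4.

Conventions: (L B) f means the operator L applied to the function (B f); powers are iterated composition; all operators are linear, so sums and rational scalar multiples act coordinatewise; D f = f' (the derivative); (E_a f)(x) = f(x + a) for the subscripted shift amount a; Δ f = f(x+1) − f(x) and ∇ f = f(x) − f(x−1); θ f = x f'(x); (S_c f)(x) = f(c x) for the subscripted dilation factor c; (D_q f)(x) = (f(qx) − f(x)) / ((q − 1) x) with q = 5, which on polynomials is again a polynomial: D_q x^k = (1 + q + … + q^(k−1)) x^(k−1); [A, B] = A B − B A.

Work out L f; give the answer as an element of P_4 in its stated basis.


the image equals g(x) = -(20/3)x^4 + (124/3)x^3 - (166/3)x^2 + (104/3)x - 25/3

D f = -(20/3)x^4 + 28x^3
∇ D f = -(80/3)x^3 + 124x^2 - (332/3)x + 104/3
∇ f = -(20/3)x^4 + (124/3)x^3 - (166/3)x^2 + (104/3)x - 25/3
D ∇ f = -(80/3)x^3 + 124x^2 - (332/3)x + 104/3
[∇, D] f = 0
D_q [∇, D] f = 0
E_{-4} D_q [∇, D] f = 0
D E_{-4} D_q [∇, D] f = 0
∇ f = -(20/3)x^4 + (124/3)x^3 - (166/3)x^2 + (104/3)x - 25/3
∇ f = -(20/3)x^4 + (124/3)x^3 - (166/3)x^2 + (104/3)x - 25/3
S_{-1} ∇ f = -(20/3)x^4 - (124/3)x^3 - (166/3)x^2 - (104/3)x - 25/3
θ S_{-1} ∇ f = -(80/3)x^4 - 124x^3 - (332/3)x^2 - (104/3)x
S_{-2} θ S_{-1} ∇ f = -(1280/3)x^4 + 992x^3 - (1328/3)x^2 + (208/3)x
S_{-2} S_{-1} ∇ f = -(320/3)x^4 + (992/3)x^3 - (664/3)x^2 + (208/3)x - 25/3
θ S_{-2} S_{-1} ∇ f = -(1280/3)x^4 + 992x^3 - (1328/3)x^2 + (208/3)x
[S_{-2}, θ] S_{-1} ∇ f = 0
(D E_{-4} D_q [∇, D] + ∇ + [S_{-2}, θ] S_{-1} ∇) f = -(20/3)x^4 + (124/3)x^3 - (166/3)x^2 + (104/3)x - 25/3
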